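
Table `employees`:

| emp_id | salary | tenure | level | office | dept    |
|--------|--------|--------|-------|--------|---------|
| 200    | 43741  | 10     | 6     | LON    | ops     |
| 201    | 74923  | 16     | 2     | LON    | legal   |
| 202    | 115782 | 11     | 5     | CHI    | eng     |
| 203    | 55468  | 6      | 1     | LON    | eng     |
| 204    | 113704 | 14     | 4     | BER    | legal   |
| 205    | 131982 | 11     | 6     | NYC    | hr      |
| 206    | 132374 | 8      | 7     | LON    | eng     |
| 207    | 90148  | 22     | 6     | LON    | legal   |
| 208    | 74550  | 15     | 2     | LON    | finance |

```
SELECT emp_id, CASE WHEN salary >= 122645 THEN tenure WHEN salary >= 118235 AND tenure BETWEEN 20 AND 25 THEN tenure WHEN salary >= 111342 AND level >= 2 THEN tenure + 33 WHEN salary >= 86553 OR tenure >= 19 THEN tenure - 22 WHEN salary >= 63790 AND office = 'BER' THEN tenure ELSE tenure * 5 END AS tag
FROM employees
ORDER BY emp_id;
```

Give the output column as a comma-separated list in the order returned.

50, 80, 44, 30, 47, 11, 8, 0, 75

emp_id=200: ELSE → 50
emp_id=201: ELSE → 80
emp_id=202: salary >= 111342 AND level >= 2 → 44
emp_id=203: ELSE → 30
emp_id=204: salary >= 111342 AND level >= 2 → 47
emp_id=205: salary >= 122645 → 11
emp_id=206: salary >= 122645 → 8
emp_id=207: salary >= 86553 OR tenure >= 19 → 0
emp_id=208: ELSE → 75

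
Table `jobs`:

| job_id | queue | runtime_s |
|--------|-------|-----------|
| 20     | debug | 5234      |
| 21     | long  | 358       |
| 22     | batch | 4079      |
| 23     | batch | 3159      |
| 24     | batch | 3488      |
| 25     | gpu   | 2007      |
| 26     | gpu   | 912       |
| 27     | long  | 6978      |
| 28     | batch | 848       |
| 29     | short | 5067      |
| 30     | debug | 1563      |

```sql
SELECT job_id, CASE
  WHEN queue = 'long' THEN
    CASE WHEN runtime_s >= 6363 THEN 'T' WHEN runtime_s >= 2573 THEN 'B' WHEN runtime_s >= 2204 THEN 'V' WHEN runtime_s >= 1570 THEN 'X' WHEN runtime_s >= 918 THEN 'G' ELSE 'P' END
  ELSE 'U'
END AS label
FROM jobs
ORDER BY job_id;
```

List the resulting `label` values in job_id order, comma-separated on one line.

job_id=20: queue='debug' → outer ELSE → U
job_id=21: queue='long' → inner[ELSE] → P
job_id=22: queue='batch' → outer ELSE → U
job_id=23: queue='batch' → outer ELSE → U
job_id=24: queue='batch' → outer ELSE → U
job_id=25: queue='gpu' → outer ELSE → U
job_id=26: queue='gpu' → outer ELSE → U
job_id=27: queue='long' → inner[runtime_s >= 6363] → T
job_id=28: queue='batch' → outer ELSE → U
job_id=29: queue='short' → outer ELSE → U
job_id=30: queue='debug' → outer ELSE → U

U, P, U, U, U, U, U, T, U, U, U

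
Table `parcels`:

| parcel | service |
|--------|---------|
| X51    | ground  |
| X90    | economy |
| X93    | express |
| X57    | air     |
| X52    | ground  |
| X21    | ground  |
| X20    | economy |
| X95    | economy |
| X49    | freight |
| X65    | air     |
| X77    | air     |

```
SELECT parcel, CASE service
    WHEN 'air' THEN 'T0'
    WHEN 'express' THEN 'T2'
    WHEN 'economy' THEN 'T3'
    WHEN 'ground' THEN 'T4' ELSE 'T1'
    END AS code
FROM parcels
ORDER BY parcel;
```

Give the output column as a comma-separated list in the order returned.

T3, T4, T1, T4, T4, T0, T0, T0, T3, T2, T3

parcel=X20: service='economy' → T3
parcel=X21: service='ground' → T4
parcel=X49: ELSE → T1
parcel=X51: service='ground' → T4
parcel=X52: service='ground' → T4
parcel=X57: service='air' → T0
parcel=X65: service='air' → T0
parcel=X77: service='air' → T0
parcel=X90: service='economy' → T3
parcel=X93: service='express' → T2
parcel=X95: service='economy' → T3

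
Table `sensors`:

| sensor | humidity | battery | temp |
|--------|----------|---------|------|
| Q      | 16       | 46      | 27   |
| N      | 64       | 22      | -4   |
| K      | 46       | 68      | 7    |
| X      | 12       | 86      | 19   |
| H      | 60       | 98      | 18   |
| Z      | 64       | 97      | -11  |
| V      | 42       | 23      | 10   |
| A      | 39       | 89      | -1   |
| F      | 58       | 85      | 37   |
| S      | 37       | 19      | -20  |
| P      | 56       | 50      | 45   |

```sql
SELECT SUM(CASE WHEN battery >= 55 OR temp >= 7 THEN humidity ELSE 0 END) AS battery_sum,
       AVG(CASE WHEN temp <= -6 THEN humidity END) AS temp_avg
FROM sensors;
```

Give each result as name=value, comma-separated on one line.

battery_sum=393, temp_avg=50.5

[battery_sum: battery >= 55 OR temp >= 7]
sensor=Q: ✓ → 16
sensor=N: ✗
sensor=K: ✓ → 46
sensor=X: ✓ → 12
sensor=H: ✓ → 60
sensor=Z: ✓ → 64
sensor=V: ✓ → 42
sensor=A: ✓ → 39
sensor=F: ✓ → 58
sensor=S: ✗
sensor=P: ✓ → 56
battery_sum = 16 + 46 + 12 + 60 + 64 + 42 + 39 + 58 + 56 = 393
—
[temp_avg: temp <= -6]
sensor=Q: ✗
sensor=N: ✗
sensor=K: ✗
sensor=X: ✗
sensor=H: ✗
sensor=Z: ✓ → 64
sensor=V: ✗
sensor=A: ✗
sensor=F: ✗
sensor=S: ✓ → 37
sensor=P: ✗
temp_avg = (64 + 37) / 2 = 50.5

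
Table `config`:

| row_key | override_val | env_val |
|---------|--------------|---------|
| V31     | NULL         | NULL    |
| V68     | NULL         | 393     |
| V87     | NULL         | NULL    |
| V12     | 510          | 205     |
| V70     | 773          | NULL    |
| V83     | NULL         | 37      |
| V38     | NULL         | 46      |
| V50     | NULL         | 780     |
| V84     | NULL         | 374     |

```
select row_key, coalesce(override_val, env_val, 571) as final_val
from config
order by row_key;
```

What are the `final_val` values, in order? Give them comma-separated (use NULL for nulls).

510, 571, 46, 780, 393, 773, 37, 374, 571

row_key=V12: override_val=510 → 510
row_key=V31: override_val=NULL, env_val=NULL, → literal 571 → 571
row_key=V38: override_val=NULL, env_val=46 → 46
row_key=V50: override_val=NULL, env_val=780 → 780
row_key=V68: override_val=NULL, env_val=393 → 393
row_key=V70: override_val=773 → 773
row_key=V83: override_val=NULL, env_val=37 → 37
row_key=V84: override_val=NULL, env_val=374 → 374
row_key=V87: override_val=NULL, env_val=NULL, → literal 571 → 571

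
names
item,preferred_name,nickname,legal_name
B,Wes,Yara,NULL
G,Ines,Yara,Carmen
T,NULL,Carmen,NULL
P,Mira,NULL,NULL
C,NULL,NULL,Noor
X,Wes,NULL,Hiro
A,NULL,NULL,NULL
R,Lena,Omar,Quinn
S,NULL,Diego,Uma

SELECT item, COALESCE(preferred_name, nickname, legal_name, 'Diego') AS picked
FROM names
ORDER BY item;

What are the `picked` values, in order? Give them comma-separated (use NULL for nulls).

Diego, Wes, Noor, Ines, Mira, Lena, Diego, Carmen, Wes

item=A: preferred_name=NULL, nickname=NULL, legal_name=NULL, → literal Diego → Diego
item=B: preferred_name=Wes → Wes
item=C: preferred_name=NULL, nickname=NULL, legal_name=Noor → Noor
item=G: preferred_name=Ines → Ines
item=P: preferred_name=Mira → Mira
item=R: preferred_name=Lena → Lena
item=S: preferred_name=NULL, nickname=Diego → Diego
item=T: preferred_name=NULL, nickname=Carmen → Carmen
item=X: preferred_name=Wes → Wes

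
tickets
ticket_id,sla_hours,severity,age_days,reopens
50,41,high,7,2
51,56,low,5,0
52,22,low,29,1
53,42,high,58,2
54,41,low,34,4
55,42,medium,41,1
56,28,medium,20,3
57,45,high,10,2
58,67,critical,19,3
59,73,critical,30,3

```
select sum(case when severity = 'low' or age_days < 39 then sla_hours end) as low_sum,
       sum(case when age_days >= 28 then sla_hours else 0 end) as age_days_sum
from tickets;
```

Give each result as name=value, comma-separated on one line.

[low_sum: severity = 'low' or age_days < 39]
ticket_id=50: ✓ → 41
ticket_id=51: ✓ → 56
ticket_id=52: ✓ → 22
ticket_id=53: ✗
ticket_id=54: ✓ → 41
ticket_id=55: ✗
ticket_id=56: ✓ → 28
ticket_id=57: ✓ → 45
ticket_id=58: ✓ → 67
ticket_id=59: ✓ → 73
low_sum = 41 + 56 + 22 + 41 + 28 + 45 + 67 + 73 = 373
—
[age_days_sum: age_days >= 28]
ticket_id=50: ✗
ticket_id=51: ✗
ticket_id=52: ✓ → 22
ticket_id=53: ✓ → 42
ticket_id=54: ✓ → 41
ticket_id=55: ✓ → 42
ticket_id=56: ✗
ticket_id=57: ✗
ticket_id=58: ✗
ticket_id=59: ✓ → 73
age_days_sum = 22 + 42 + 41 + 42 + 73 = 220

low_sum=373, age_days_sum=220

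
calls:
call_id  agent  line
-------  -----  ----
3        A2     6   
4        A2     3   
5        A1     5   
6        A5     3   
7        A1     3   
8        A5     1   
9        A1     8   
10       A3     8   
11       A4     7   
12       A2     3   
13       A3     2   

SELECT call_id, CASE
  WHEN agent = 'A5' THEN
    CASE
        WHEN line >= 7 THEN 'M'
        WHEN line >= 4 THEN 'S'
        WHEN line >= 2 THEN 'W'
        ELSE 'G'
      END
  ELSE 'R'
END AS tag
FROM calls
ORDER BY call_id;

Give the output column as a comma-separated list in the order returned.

call_id=3: agent='A2' → outer ELSE → R
call_id=4: agent='A2' → outer ELSE → R
call_id=5: agent='A1' → outer ELSE → R
call_id=6: agent='A5' → inner[line >= 2] → W
call_id=7: agent='A1' → outer ELSE → R
call_id=8: agent='A5' → inner[ELSE] → G
call_id=9: agent='A1' → outer ELSE → R
call_id=10: agent='A3' → outer ELSE → R
call_id=11: agent='A4' → outer ELSE → R
call_id=12: agent='A2' → outer ELSE → R
call_id=13: agent='A3' → outer ELSE → R

R, R, R, W, R, G, R, R, R, R, R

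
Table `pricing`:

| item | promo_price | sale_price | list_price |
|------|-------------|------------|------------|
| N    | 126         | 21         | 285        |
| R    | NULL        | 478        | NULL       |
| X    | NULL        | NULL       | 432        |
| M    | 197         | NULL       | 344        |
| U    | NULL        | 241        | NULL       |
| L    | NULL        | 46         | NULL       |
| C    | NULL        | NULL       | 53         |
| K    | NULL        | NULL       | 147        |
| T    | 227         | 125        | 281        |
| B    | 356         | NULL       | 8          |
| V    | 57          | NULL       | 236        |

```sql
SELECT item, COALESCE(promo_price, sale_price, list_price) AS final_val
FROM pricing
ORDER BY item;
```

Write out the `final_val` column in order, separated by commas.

item=B: promo_price=356 → 356
item=C: promo_price=NULL, sale_price=NULL, list_price=53 → 53
item=K: promo_price=NULL, sale_price=NULL, list_price=147 → 147
item=L: promo_price=NULL, sale_price=46 → 46
item=M: promo_price=197 → 197
item=N: promo_price=126 → 126
item=R: promo_price=NULL, sale_price=478 → 478
item=T: promo_price=227 → 227
item=U: promo_price=NULL, sale_price=241 → 241
item=V: promo_price=57 → 57
item=X: promo_price=NULL, sale_price=NULL, list_price=432 → 432

356, 53, 147, 46, 197, 126, 478, 227, 241, 57, 432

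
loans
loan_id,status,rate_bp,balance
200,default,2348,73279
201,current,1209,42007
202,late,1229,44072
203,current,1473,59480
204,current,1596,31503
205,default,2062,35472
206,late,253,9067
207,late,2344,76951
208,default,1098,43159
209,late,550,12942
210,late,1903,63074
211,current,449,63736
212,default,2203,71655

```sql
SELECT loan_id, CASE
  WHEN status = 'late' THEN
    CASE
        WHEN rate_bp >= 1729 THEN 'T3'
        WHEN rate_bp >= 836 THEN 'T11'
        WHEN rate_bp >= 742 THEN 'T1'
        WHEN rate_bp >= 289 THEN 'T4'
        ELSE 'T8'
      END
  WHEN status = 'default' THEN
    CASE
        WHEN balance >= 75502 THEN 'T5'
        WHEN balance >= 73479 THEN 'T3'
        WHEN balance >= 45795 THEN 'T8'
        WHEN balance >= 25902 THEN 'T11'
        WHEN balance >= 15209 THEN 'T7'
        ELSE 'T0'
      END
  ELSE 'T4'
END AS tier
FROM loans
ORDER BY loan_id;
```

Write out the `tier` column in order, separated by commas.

loan_id=200: status='default' → inner[balance >= 45795] → T8
loan_id=201: status='current' → outer ELSE → T4
loan_id=202: status='late' → inner[rate_bp >= 836] → T11
loan_id=203: status='current' → outer ELSE → T4
loan_id=204: status='current' → outer ELSE → T4
loan_id=205: status='default' → inner[balance >= 25902] → T11
loan_id=206: status='late' → inner[ELSE] → T8
loan_id=207: status='late' → inner[rate_bp >= 1729] → T3
loan_id=208: status='default' → inner[balance >= 25902] → T11
loan_id=209: status='late' → inner[rate_bp >= 289] → T4
loan_id=210: status='late' → inner[rate_bp >= 1729] → T3
loan_id=211: status='current' → outer ELSE → T4
loan_id=212: status='default' → inner[balance >= 45795] → T8

T8, T4, T11, T4, T4, T11, T8, T3, T11, T4, T3, T4, T8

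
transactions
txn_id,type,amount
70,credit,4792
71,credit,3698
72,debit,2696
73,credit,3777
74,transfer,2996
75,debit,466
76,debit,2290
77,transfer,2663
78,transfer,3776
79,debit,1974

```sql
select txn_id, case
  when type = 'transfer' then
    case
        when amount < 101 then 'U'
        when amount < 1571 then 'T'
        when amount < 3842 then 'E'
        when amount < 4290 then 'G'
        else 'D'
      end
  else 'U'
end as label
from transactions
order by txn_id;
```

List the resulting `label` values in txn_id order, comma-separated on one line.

U, U, U, U, E, U, U, E, E, U

txn_id=70: type='credit' → outer ELSE → U
txn_id=71: type='credit' → outer ELSE → U
txn_id=72: type='debit' → outer ELSE → U
txn_id=73: type='credit' → outer ELSE → U
txn_id=74: type='transfer' → inner[amount < 3842] → E
txn_id=75: type='debit' → outer ELSE → U
txn_id=76: type='debit' → outer ELSE → U
txn_id=77: type='transfer' → inner[amount < 3842] → E
txn_id=78: type='transfer' → inner[amount < 3842] → E
txn_id=79: type='debit' → outer ELSE → U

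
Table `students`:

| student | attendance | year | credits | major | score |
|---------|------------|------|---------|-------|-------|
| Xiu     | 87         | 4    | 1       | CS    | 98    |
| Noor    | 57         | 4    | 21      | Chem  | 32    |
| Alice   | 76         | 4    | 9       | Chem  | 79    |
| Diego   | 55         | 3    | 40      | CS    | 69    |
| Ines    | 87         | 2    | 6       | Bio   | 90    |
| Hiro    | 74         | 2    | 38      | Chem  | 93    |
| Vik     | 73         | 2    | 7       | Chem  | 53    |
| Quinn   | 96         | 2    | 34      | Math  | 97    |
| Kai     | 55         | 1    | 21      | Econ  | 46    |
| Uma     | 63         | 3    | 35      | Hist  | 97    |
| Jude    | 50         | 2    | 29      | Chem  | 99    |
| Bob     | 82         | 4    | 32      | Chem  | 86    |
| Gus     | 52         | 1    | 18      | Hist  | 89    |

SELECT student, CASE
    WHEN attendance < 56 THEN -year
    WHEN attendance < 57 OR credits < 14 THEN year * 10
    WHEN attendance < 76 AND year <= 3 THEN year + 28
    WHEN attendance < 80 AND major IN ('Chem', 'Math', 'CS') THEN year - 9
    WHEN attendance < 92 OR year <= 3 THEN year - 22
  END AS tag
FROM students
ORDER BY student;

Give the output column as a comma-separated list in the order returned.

40, -18, -3, -1, 30, 20, -2, -1, -5, -20, 31, 20, 40

student=Alice: attendance < 57 OR credits < 14 → 40
student=Bob: attendance < 92 OR year <= 3 → -18
student=Diego: attendance < 56 → -3
student=Gus: attendance < 56 → -1
student=Hiro: attendance < 76 AND year <= 3 → 30
student=Ines: attendance < 57 OR credits < 14 → 20
student=Jude: attendance < 56 → -2
student=Kai: attendance < 56 → -1
student=Noor: attendance < 80 AND major IN ('Chem', 'Math', 'CS') → -5
student=Quinn: attendance < 92 OR year <= 3 → -20
student=Uma: attendance < 76 AND year <= 3 → 31
student=Vik: attendance < 57 OR credits < 14 → 20
student=Xiu: attendance < 57 OR credits < 14 → 40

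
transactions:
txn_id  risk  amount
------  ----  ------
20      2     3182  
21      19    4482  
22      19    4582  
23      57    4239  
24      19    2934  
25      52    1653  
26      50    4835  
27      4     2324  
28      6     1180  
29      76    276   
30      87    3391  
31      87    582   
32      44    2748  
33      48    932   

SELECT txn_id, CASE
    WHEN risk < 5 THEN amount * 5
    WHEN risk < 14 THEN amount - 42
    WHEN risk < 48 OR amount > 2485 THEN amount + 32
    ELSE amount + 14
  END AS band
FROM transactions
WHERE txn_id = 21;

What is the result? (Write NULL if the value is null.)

4514

txn_id = 21: risk=19, amount=4482.
risk < 5 → false
risk < 14 → false
risk < 48 OR amount > 2485 → true → 4514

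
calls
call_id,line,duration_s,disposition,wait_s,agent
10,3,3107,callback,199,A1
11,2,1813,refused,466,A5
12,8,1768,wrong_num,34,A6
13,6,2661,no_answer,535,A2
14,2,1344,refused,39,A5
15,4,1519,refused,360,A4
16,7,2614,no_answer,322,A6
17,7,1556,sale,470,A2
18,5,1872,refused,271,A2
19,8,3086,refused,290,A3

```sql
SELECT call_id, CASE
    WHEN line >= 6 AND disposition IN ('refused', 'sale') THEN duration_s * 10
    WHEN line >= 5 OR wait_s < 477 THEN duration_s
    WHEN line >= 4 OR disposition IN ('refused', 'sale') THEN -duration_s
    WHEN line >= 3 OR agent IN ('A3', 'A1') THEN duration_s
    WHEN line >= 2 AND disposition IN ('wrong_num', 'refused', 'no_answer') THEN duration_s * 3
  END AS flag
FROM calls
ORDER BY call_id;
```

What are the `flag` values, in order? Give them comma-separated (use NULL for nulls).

3107, 1813, 1768, 2661, 1344, 1519, 2614, 15560, 1872, 30860

call_id=10: line >= 5 OR wait_s < 477 → 3107
call_id=11: line >= 5 OR wait_s < 477 → 1813
call_id=12: line >= 5 OR wait_s < 477 → 1768
call_id=13: line >= 5 OR wait_s < 477 → 2661
call_id=14: line >= 5 OR wait_s < 477 → 1344
call_id=15: line >= 5 OR wait_s < 477 → 1519
call_id=16: line >= 5 OR wait_s < 477 → 2614
call_id=17: line >= 6 AND disposition IN ('refused', 'sale') → 15560
call_id=18: line >= 5 OR wait_s < 477 → 1872
call_id=19: line >= 6 AND disposition IN ('refused', 'sale') → 30860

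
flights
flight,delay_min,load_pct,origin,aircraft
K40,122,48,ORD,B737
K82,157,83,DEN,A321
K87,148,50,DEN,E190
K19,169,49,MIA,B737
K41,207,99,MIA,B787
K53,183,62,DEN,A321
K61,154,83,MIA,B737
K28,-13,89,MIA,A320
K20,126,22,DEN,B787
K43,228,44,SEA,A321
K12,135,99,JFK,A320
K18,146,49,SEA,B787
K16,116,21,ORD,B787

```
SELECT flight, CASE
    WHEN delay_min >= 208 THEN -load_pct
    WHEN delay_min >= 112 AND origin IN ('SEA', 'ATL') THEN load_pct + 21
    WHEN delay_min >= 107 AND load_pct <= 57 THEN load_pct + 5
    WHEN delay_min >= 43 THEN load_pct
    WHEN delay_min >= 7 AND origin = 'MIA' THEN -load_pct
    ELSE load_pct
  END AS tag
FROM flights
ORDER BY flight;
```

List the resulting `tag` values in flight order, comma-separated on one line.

flight=K12: delay_min >= 43 → 99
flight=K16: delay_min >= 107 AND load_pct <= 57 → 26
flight=K18: delay_min >= 112 AND origin IN ('SEA', 'ATL') → 70
flight=K19: delay_min >= 107 AND load_pct <= 57 → 54
flight=K20: delay_min >= 107 AND load_pct <= 57 → 27
flight=K28: ELSE → 89
flight=K40: delay_min >= 107 AND load_pct <= 57 → 53
flight=K41: delay_min >= 43 → 99
flight=K43: delay_min >= 208 → -44
flight=K53: delay_min >= 43 → 62
flight=K61: delay_min >= 43 → 83
flight=K82: delay_min >= 43 → 83
flight=K87: delay_min >= 107 AND load_pct <= 57 → 55

99, 26, 70, 54, 27, 89, 53, 99, -44, 62, 83, 83, 55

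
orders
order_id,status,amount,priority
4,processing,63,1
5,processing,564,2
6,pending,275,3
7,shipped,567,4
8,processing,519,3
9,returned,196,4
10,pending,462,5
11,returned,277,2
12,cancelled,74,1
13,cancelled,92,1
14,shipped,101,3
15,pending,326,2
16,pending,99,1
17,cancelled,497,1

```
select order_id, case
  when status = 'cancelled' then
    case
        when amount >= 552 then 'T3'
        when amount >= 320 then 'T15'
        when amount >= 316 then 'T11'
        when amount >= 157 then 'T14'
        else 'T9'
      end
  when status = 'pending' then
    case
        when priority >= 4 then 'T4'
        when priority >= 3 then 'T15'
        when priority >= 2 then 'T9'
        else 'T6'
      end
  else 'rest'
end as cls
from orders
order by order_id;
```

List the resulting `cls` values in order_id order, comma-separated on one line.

order_id=4: status='processing' → outer ELSE → rest
order_id=5: status='processing' → outer ELSE → rest
order_id=6: status='pending' → inner[priority >= 3] → T15
order_id=7: status='shipped' → outer ELSE → rest
order_id=8: status='processing' → outer ELSE → rest
order_id=9: status='returned' → outer ELSE → rest
order_id=10: status='pending' → inner[priority >= 4] → T4
order_id=11: status='returned' → outer ELSE → rest
order_id=12: status='cancelled' → inner[ELSE] → T9
order_id=13: status='cancelled' → inner[ELSE] → T9
order_id=14: status='shipped' → outer ELSE → rest
order_id=15: status='pending' → inner[priority >= 2] → T9
order_id=16: status='pending' → inner[ELSE] → T6
order_id=17: status='cancelled' → inner[amount >= 320] → T15

rest, rest, T15, rest, rest, rest, T4, rest, T9, T9, rest, T9, T6, T15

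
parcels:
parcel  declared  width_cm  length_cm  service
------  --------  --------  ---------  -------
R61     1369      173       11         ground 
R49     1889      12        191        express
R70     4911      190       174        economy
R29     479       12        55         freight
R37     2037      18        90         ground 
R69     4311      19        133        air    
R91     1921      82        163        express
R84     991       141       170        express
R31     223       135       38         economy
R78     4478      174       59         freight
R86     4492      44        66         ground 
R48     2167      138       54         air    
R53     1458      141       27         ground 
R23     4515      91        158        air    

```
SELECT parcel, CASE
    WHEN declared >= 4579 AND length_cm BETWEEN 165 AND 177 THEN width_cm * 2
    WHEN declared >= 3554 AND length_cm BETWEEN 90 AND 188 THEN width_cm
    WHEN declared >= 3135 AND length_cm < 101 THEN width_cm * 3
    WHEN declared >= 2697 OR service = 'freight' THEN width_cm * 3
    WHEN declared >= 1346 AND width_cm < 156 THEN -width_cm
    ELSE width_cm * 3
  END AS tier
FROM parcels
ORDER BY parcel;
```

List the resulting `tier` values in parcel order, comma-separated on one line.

parcel=R23: declared >= 3554 AND length_cm BETWEEN 90 AND 188 → 91
parcel=R29: declared >= 2697 OR service = 'freight' → 36
parcel=R31: ELSE → 405
parcel=R37: declared >= 1346 AND width_cm < 156 → -18
parcel=R48: declared >= 1346 AND width_cm < 156 → -138
parcel=R49: declared >= 1346 AND width_cm < 156 → -12
parcel=R53: declared >= 1346 AND width_cm < 156 → -141
parcel=R61: ELSE → 519
parcel=R69: declared >= 3554 AND length_cm BETWEEN 90 AND 188 → 19
parcel=R70: declared >= 4579 AND length_cm BETWEEN 165 AND 177 → 380
parcel=R78: declared >= 3135 AND length_cm < 101 → 522
parcel=R84: ELSE → 423
parcel=R86: declared >= 3135 AND length_cm < 101 → 132
parcel=R91: declared >= 1346 AND width_cm < 156 → -82

91, 36, 405, -18, -138, -12, -141, 519, 19, 380, 522, 423, 132, -82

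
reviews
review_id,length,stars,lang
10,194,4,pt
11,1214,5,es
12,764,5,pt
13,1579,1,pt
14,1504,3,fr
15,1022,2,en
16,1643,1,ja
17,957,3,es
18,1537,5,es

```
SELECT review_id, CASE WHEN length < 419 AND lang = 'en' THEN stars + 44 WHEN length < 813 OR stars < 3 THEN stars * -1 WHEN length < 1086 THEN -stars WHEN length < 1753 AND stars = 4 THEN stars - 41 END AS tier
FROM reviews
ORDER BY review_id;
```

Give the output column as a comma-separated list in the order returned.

-4, NULL, -5, -1, NULL, -2, -1, -3, NULL

review_id=10: length < 813 OR stars < 3 → -4
review_id=11: (no match → NULL) → NULL
review_id=12: length < 813 OR stars < 3 → -5
review_id=13: length < 813 OR stars < 3 → -1
review_id=14: (no match → NULL) → NULL
review_id=15: length < 813 OR stars < 3 → -2
review_id=16: length < 813 OR stars < 3 → -1
review_id=17: length < 1086 → -3
review_id=18: (no match → NULL) → NULL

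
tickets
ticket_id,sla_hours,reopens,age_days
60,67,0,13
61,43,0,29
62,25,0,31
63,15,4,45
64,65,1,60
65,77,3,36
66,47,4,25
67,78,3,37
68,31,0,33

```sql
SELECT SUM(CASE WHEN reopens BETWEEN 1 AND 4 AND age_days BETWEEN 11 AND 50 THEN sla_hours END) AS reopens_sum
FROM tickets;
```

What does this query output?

ticket_id=60: ✗
ticket_id=61: ✗
ticket_id=62: ✗
ticket_id=63: ✓ → 15
ticket_id=64: ✗
ticket_id=65: ✓ → 77
ticket_id=66: ✓ → 47
ticket_id=67: ✓ → 78
ticket_id=68: ✗
reopens_sum = 15 + 77 + 47 + 78 = 217

217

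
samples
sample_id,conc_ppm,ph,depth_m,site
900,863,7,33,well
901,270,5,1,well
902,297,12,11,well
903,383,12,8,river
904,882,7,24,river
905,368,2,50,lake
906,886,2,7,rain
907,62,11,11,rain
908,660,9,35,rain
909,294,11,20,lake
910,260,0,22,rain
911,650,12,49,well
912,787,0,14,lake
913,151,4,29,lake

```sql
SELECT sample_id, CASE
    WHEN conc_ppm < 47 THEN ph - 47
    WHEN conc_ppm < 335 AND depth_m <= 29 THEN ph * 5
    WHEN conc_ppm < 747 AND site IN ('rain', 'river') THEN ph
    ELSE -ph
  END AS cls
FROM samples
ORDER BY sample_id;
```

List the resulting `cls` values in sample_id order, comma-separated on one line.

sample_id=900: ELSE → -7
sample_id=901: conc_ppm < 335 AND depth_m <= 29 → 25
sample_id=902: conc_ppm < 335 AND depth_m <= 29 → 60
sample_id=903: conc_ppm < 747 AND site IN ('rain', 'river') → 12
sample_id=904: ELSE → -7
sample_id=905: ELSE → -2
sample_id=906: ELSE → -2
sample_id=907: conc_ppm < 335 AND depth_m <= 29 → 55
sample_id=908: conc_ppm < 747 AND site IN ('rain', 'river') → 9
sample_id=909: conc_ppm < 335 AND depth_m <= 29 → 55
sample_id=910: conc_ppm < 335 AND depth_m <= 29 → 0
sample_id=911: ELSE → -12
sample_id=912: ELSE → 0
sample_id=913: conc_ppm < 335 AND depth_m <= 29 → 20

-7, 25, 60, 12, -7, -2, -2, 55, 9, 55, 0, -12, 0, 20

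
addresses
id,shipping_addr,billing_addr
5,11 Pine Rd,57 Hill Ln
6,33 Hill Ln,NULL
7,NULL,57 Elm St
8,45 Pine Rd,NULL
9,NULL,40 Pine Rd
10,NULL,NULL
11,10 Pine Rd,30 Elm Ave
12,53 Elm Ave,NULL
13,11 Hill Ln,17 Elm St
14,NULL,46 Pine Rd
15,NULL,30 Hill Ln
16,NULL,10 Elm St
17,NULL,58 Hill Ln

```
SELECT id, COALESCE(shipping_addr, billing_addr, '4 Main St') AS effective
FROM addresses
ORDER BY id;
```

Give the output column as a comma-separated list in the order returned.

id=5: shipping_addr=11 Pine Rd → 11 Pine Rd
id=6: shipping_addr=33 Hill Ln → 33 Hill Ln
id=7: shipping_addr=NULL, billing_addr=57 Elm St → 57 Elm St
id=8: shipping_addr=45 Pine Rd → 45 Pine Rd
id=9: shipping_addr=NULL, billing_addr=40 Pine Rd → 40 Pine Rd
id=10: shipping_addr=NULL, billing_addr=NULL, → literal 4 Main St → 4 Main St
id=11: shipping_addr=10 Pine Rd → 10 Pine Rd
id=12: shipping_addr=53 Elm Ave → 53 Elm Ave
id=13: shipping_addr=11 Hill Ln → 11 Hill Ln
id=14: shipping_addr=NULL, billing_addr=46 Pine Rd → 46 Pine Rd
id=15: shipping_addr=NULL, billing_addr=30 Hill Ln → 30 Hill Ln
id=16: shipping_addr=NULL, billing_addr=10 Elm St → 10 Elm St
id=17: shipping_addr=NULL, billing_addr=58 Hill Ln → 58 Hill Ln

11 Pine Rd, 33 Hill Ln, 57 Elm St, 45 Pine Rd, 40 Pine Rd, 4 Main St, 10 Pine Rd, 53 Elm Ave, 11 Hill Ln, 46 Pine Rd, 30 Hill Ln, 10 Elm St, 58 Hill Ln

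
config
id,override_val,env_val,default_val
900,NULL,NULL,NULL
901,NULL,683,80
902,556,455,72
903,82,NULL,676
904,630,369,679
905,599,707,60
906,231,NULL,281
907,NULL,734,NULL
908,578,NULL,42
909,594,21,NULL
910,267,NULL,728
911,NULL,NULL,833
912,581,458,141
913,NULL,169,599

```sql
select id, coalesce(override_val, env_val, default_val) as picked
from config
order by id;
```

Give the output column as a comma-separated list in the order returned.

NULL, 683, 556, 82, 630, 599, 231, 734, 578, 594, 267, 833, 581, 169

id=900: override_val=NULL, env_val=NULL, default_val=NULL (all NULL) → NULL
id=901: override_val=NULL, env_val=683 → 683
id=902: override_val=556 → 556
id=903: override_val=82 → 82
id=904: override_val=630 → 630
id=905: override_val=599 → 599
id=906: override_val=231 → 231
id=907: override_val=NULL, env_val=734 → 734
id=908: override_val=578 → 578
id=909: override_val=594 → 594
id=910: override_val=267 → 267
id=911: override_val=NULL, env_val=NULL, default_val=833 → 833
id=912: override_val=581 → 581
id=913: override_val=NULL, env_val=169 → 169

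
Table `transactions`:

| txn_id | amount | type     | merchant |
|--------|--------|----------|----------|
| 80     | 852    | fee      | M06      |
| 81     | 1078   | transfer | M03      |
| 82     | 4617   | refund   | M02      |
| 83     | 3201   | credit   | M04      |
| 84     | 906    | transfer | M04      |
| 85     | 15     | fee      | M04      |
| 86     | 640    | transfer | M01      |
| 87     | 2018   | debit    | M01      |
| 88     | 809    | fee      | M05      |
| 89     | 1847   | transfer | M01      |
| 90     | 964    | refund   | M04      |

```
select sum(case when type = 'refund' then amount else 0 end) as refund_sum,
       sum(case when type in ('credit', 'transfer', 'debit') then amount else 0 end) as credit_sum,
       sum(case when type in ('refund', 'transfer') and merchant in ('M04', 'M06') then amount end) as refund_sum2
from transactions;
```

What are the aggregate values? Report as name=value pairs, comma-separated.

[refund_sum: type = 'refund']
txn_id=80: ✗
txn_id=81: ✗
txn_id=82: ✓ → 4617
txn_id=83: ✗
txn_id=84: ✗
txn_id=85: ✗
txn_id=86: ✗
txn_id=87: ✗
txn_id=88: ✗
txn_id=89: ✗
txn_id=90: ✓ → 964
refund_sum = 4617 + 964 = 5581
—
[credit_sum: type in ('credit', 'transfer', 'debit')]
txn_id=80: ✗
txn_id=81: ✓ → 1078
txn_id=82: ✗
txn_id=83: ✓ → 3201
txn_id=84: ✓ → 906
txn_id=85: ✗
txn_id=86: ✓ → 640
txn_id=87: ✓ → 2018
txn_id=88: ✗
txn_id=89: ✓ → 1847
txn_id=90: ✗
credit_sum = 1078 + 3201 + 906 + 640 + 2018 + 1847 = 9690
—
[refund_sum2: type in ('refund', 'transfer') and merchant in ('M04', 'M06')]
txn_id=80: ✗
txn_id=81: ✗
txn_id=82: ✗
txn_id=83: ✗
txn_id=84: ✓ → 906
txn_id=85: ✗
txn_id=86: ✗
txn_id=87: ✗
txn_id=88: ✗
txn_id=89: ✗
txn_id=90: ✓ → 964
refund_sum2 = 906 + 964 = 1870

refund_sum=5581, credit_sum=9690, refund_sum2=1870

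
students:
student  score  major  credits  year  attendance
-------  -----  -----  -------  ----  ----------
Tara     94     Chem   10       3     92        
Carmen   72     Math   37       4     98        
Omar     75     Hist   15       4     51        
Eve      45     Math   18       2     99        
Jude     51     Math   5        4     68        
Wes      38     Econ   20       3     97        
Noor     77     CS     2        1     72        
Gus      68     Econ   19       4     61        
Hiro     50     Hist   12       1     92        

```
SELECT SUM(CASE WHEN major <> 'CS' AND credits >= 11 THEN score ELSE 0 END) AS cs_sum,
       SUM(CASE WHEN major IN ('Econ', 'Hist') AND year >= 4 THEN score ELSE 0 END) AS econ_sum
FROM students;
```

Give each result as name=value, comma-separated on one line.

cs_sum=348, econ_sum=143

[cs_sum: major <> 'CS' AND credits >= 11]
student=Tara: ✗
student=Carmen: ✓ → 72
student=Omar: ✓ → 75
student=Eve: ✓ → 45
student=Jude: ✗
student=Wes: ✓ → 38
student=Noor: ✗
student=Gus: ✓ → 68
student=Hiro: ✓ → 50
cs_sum = 72 + 75 + 45 + 38 + 68 + 50 = 348
—
[econ_sum: major IN ('Econ', 'Hist') AND year >= 4]
student=Tara: ✗
student=Carmen: ✗
student=Omar: ✓ → 75
student=Eve: ✗
student=Jude: ✗
student=Wes: ✗
student=Noor: ✗
student=Gus: ✓ → 68
student=Hiro: ✗
econ_sum = 75 + 68 = 143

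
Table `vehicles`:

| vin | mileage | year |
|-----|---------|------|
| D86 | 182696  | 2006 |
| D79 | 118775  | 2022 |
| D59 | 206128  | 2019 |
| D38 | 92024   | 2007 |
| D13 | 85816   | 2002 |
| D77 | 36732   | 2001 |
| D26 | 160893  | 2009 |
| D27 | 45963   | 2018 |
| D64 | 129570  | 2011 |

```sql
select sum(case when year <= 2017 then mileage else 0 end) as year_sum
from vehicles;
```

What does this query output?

vin=D86: ✓ → 182696
vin=D79: ✗
vin=D59: ✗
vin=D38: ✓ → 92024
vin=D13: ✓ → 85816
vin=D77: ✓ → 36732
vin=D26: ✓ → 160893
vin=D27: ✗
vin=D64: ✓ → 129570
year_sum = 182696 + 92024 + 85816 + 36732 + 160893 + 129570 = 687731

687731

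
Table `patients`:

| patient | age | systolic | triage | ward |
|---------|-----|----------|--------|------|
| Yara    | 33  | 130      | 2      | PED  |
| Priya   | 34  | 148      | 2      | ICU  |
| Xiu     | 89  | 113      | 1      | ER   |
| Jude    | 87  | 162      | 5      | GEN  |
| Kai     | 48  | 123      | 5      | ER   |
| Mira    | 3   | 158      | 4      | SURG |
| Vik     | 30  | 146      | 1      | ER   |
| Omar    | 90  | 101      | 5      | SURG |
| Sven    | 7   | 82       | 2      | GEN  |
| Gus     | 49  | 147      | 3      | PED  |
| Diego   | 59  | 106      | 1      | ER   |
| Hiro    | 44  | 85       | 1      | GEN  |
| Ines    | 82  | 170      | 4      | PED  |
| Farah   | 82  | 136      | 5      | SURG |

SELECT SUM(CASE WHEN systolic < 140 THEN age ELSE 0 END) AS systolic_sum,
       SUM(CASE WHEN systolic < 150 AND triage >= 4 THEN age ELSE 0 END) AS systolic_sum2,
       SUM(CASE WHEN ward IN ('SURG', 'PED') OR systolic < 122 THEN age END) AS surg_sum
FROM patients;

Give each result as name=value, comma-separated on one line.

[systolic_sum: systolic < 140]
patient=Yara: ✓ → 33
patient=Priya: ✗
patient=Xiu: ✓ → 89
patient=Jude: ✗
patient=Kai: ✓ → 48
patient=Mira: ✗
patient=Vik: ✗
patient=Omar: ✓ → 90
patient=Sven: ✓ → 7
patient=Gus: ✗
patient=Diego: ✓ → 59
patient=Hiro: ✓ → 44
patient=Ines: ✗
patient=Farah: ✓ → 82
systolic_sum = 33 + 89 + 48 + 90 + 7 + 59 + 44 + 82 = 452
—
[systolic_sum2: systolic < 150 AND triage >= 4]
patient=Yara: ✗
patient=Priya: ✗
patient=Xiu: ✗
patient=Jude: ✗
patient=Kai: ✓ → 48
patient=Mira: ✗
patient=Vik: ✗
patient=Omar: ✓ → 90
patient=Sven: ✗
patient=Gus: ✗
patient=Diego: ✗
patient=Hiro: ✗
patient=Ines: ✗
patient=Farah: ✓ → 82
systolic_sum2 = 48 + 90 + 82 = 220
—
[surg_sum: ward IN ('SURG', 'PED') OR systolic < 122]
patient=Yara: ✓ → 33
patient=Priya: ✗
patient=Xiu: ✓ → 89
patient=Jude: ✗
patient=Kai: ✗
patient=Mira: ✓ → 3
patient=Vik: ✗
patient=Omar: ✓ → 90
patient=Sven: ✓ → 7
patient=Gus: ✓ → 49
patient=Diego: ✓ → 59
patient=Hiro: ✓ → 44
patient=Ines: ✓ → 82
patient=Farah: ✓ → 82
surg_sum = 33 + 89 + 3 + 90 + 7 + 49 + 59 + 44 + 82 + 82 = 538

systolic_sum=452, systolic_sum2=220, surg_sum=538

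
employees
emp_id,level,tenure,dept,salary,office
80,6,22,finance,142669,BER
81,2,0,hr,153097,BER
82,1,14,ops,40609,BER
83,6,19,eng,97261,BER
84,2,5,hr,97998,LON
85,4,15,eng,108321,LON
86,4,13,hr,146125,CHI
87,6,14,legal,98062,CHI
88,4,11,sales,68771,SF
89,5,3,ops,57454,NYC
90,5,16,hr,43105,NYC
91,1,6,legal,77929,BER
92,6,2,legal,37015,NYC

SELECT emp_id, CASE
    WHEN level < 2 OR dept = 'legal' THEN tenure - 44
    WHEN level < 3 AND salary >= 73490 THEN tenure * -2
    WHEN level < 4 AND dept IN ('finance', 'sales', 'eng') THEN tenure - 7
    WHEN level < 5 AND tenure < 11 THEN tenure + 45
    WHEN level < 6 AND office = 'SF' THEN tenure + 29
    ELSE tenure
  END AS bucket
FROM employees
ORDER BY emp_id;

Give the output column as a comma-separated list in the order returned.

22, 0, -30, 19, -10, 15, 13, -30, 40, 3, 16, -38, -42

emp_id=80: ELSE → 22
emp_id=81: level < 3 AND salary >= 73490 → 0
emp_id=82: level < 2 OR dept = 'legal' → -30
emp_id=83: ELSE → 19
emp_id=84: level < 3 AND salary >= 73490 → -10
emp_id=85: ELSE → 15
emp_id=86: ELSE → 13
emp_id=87: level < 2 OR dept = 'legal' → -30
emp_id=88: level < 6 AND office = 'SF' → 40
emp_id=89: ELSE → 3
emp_id=90: ELSE → 16
emp_id=91: level < 2 OR dept = 'legal' → -38
emp_id=92: level < 2 OR dept = 'legal' → -42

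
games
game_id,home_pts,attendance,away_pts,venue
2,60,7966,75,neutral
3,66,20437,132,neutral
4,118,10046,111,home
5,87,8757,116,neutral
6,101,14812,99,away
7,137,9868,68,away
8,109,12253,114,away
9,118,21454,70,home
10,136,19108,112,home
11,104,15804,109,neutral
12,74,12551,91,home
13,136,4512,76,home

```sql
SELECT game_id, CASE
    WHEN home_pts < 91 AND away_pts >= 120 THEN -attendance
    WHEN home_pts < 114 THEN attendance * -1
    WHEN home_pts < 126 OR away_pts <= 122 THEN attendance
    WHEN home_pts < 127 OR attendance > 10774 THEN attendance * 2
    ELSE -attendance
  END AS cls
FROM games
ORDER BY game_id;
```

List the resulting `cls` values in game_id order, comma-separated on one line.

game_id=2: home_pts < 114 → -7966
game_id=3: home_pts < 91 AND away_pts >= 120 → -20437
game_id=4: home_pts < 126 OR away_pts <= 122 → 10046
game_id=5: home_pts < 114 → -8757
game_id=6: home_pts < 114 → -14812
game_id=7: home_pts < 126 OR away_pts <= 122 → 9868
game_id=8: home_pts < 114 → -12253
game_id=9: home_pts < 126 OR away_pts <= 122 → 21454
game_id=10: home_pts < 126 OR away_pts <= 122 → 19108
game_id=11: home_pts < 114 → -15804
game_id=12: home_pts < 114 → -12551
game_id=13: home_pts < 126 OR away_pts <= 122 → 4512

-7966, -20437, 10046, -8757, -14812, 9868, -12253, 21454, 19108, -15804, -12551, 4512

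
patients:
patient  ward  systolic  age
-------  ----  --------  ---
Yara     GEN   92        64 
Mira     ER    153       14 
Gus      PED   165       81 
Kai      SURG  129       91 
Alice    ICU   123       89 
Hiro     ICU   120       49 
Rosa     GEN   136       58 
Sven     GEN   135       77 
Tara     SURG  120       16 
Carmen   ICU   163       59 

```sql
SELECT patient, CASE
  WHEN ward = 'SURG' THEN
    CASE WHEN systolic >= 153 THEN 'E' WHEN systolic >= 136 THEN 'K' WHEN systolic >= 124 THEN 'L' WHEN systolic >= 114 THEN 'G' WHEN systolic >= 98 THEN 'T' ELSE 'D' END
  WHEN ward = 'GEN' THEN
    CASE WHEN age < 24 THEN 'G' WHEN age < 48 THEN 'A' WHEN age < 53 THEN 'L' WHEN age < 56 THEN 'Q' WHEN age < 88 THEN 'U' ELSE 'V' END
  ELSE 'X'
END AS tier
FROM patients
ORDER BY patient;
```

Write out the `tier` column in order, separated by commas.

patient=Alice: ward='ICU' → outer ELSE → X
patient=Carmen: ward='ICU' → outer ELSE → X
patient=Gus: ward='PED' → outer ELSE → X
patient=Hiro: ward='ICU' → outer ELSE → X
patient=Kai: ward='SURG' → inner[systolic >= 124] → L
patient=Mira: ward='ER' → outer ELSE → X
patient=Rosa: ward='GEN' → inner[age < 88] → U
patient=Sven: ward='GEN' → inner[age < 88] → U
patient=Tara: ward='SURG' → inner[systolic >= 114] → G
patient=Yara: ward='GEN' → inner[age < 88] → U

X, X, X, X, L, X, U, U, G, U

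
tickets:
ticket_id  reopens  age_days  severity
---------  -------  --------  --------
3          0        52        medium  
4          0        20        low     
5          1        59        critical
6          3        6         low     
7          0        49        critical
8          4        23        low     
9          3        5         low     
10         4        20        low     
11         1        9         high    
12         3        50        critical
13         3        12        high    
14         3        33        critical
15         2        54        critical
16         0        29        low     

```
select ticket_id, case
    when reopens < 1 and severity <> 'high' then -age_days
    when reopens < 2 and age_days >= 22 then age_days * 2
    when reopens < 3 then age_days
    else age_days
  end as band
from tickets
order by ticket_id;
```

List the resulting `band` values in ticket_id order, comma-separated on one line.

-52, -20, 118, 6, -49, 23, 5, 20, 9, 50, 12, 33, 54, -29

ticket_id=3: reopens < 1 and severity <> 'high' → -52
ticket_id=4: reopens < 1 and severity <> 'high' → -20
ticket_id=5: reopens < 2 and age_days >= 22 → 118
ticket_id=6: ELSE → 6
ticket_id=7: reopens < 1 and severity <> 'high' → -49
ticket_id=8: ELSE → 23
ticket_id=9: ELSE → 5
ticket_id=10: ELSE → 20
ticket_id=11: reopens < 3 → 9
ticket_id=12: ELSE → 50
ticket_id=13: ELSE → 12
ticket_id=14: ELSE → 33
ticket_id=15: reopens < 3 → 54
ticket_id=16: reopens < 1 and severity <> 'high' → -29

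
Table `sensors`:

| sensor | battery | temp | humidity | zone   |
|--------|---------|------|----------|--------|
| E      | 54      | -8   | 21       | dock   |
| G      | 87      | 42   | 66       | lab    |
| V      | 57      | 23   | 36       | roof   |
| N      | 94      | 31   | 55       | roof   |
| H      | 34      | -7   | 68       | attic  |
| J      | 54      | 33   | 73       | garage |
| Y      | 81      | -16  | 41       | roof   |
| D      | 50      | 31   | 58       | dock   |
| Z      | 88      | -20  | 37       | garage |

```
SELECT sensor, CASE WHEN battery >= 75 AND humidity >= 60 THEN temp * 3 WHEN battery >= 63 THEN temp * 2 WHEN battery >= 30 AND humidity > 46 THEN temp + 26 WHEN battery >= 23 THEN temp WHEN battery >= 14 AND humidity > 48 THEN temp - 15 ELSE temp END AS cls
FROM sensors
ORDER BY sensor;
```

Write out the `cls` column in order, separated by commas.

sensor=D: battery >= 30 AND humidity > 46 → 57
sensor=E: battery >= 23 → -8
sensor=G: battery >= 75 AND humidity >= 60 → 126
sensor=H: battery >= 30 AND humidity > 46 → 19
sensor=J: battery >= 30 AND humidity > 46 → 59
sensor=N: battery >= 63 → 62
sensor=V: battery >= 23 → 23
sensor=Y: battery >= 63 → -32
sensor=Z: battery >= 63 → -40

57, -8, 126, 19, 59, 62, 23, -32, -40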